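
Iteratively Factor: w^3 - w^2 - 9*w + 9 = (w + 3)*(w^2 - 4*w + 3) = (w - 1)*(w + 3)*(w - 3)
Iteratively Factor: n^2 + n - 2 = (n + 2)*(n - 1)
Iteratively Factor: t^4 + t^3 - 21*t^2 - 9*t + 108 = (t - 3)*(t^3 + 4*t^2 - 9*t - 36) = (t - 3)*(t + 3)*(t^2 + t - 12) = (t - 3)*(t + 3)*(t + 4)*(t - 3)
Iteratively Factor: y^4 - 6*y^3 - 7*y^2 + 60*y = (y + 3)*(y^3 - 9*y^2 + 20*y) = y*(y + 3)*(y^2 - 9*y + 20) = y*(y - 4)*(y + 3)*(y - 5)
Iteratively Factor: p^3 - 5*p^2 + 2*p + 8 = (p - 4)*(p^2 - p - 2) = (p - 4)*(p + 1)*(p - 2)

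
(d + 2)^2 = d^2 + 4*d + 4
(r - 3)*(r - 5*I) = r^2 - 3*r - 5*I*r + 15*I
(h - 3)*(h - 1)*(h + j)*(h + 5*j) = h^4 + 6*h^3*j - 4*h^3 + 5*h^2*j^2 - 24*h^2*j + 3*h^2 - 20*h*j^2 + 18*h*j + 15*j^2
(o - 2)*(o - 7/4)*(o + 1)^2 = o^4 - 7*o^3/4 - 3*o^2 + 13*o/4 + 7/2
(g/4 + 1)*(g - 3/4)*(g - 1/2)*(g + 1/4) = g^4/4 + 3*g^3/4 - 63*g^2/64 + 11*g/128 + 3/32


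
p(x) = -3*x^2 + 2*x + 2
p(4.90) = -60.23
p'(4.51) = -25.06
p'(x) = 2 - 6*x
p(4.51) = -50.00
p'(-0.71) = 6.26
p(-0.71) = -0.93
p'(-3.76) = 24.56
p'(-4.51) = 29.06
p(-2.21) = -17.07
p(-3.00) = -31.00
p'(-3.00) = 20.00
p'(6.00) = -34.00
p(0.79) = 1.71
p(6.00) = -94.00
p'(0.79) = -2.74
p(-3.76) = -47.93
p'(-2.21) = 15.26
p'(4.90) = -27.40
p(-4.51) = -68.04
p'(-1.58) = 11.48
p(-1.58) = -8.65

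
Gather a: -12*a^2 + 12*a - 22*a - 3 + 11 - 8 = -12*a^2 - 10*a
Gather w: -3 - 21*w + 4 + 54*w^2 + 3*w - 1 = 54*w^2 - 18*w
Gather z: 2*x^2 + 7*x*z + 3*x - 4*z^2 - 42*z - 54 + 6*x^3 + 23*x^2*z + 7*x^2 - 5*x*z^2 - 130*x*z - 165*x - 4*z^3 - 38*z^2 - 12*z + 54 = 6*x^3 + 9*x^2 - 162*x - 4*z^3 + z^2*(-5*x - 42) + z*(23*x^2 - 123*x - 54)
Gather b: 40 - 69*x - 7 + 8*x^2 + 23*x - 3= 8*x^2 - 46*x + 30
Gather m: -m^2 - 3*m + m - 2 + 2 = -m^2 - 2*m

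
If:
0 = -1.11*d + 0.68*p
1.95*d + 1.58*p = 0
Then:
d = 0.00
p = 0.00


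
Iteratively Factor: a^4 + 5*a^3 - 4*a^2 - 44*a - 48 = (a + 2)*(a^3 + 3*a^2 - 10*a - 24) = (a + 2)*(a + 4)*(a^2 - a - 6) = (a + 2)^2*(a + 4)*(a - 3)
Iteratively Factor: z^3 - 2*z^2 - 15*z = (z)*(z^2 - 2*z - 15) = z*(z - 5)*(z + 3)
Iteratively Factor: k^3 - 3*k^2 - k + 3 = (k - 3)*(k^2 - 1) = (k - 3)*(k + 1)*(k - 1)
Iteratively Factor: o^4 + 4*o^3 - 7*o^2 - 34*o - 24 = (o + 4)*(o^3 - 7*o - 6) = (o + 1)*(o + 4)*(o^2 - o - 6) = (o + 1)*(o + 2)*(o + 4)*(o - 3)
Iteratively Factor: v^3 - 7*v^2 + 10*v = (v - 5)*(v^2 - 2*v) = (v - 5)*(v - 2)*(v)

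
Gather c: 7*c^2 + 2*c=7*c^2 + 2*c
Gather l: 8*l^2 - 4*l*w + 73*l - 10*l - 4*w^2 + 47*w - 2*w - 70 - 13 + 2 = 8*l^2 + l*(63 - 4*w) - 4*w^2 + 45*w - 81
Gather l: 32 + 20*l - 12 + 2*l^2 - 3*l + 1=2*l^2 + 17*l + 21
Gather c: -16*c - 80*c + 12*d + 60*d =-96*c + 72*d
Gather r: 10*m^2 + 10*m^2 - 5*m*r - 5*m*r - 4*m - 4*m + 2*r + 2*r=20*m^2 - 8*m + r*(4 - 10*m)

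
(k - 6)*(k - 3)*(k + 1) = k^3 - 8*k^2 + 9*k + 18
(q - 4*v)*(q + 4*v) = q^2 - 16*v^2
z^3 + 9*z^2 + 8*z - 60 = (z - 2)*(z + 5)*(z + 6)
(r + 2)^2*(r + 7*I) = r^3 + 4*r^2 + 7*I*r^2 + 4*r + 28*I*r + 28*I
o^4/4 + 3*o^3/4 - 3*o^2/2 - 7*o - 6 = (o/2 + 1)^2*(o - 3)*(o + 2)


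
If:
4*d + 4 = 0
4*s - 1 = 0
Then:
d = -1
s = 1/4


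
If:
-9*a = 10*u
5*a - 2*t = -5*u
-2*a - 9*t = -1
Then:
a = 4/17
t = 1/17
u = -18/85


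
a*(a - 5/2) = a^2 - 5*a/2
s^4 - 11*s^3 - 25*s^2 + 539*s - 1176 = (s - 8)*(s - 7)*(s - 3)*(s + 7)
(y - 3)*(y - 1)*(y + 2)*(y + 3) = y^4 + y^3 - 11*y^2 - 9*y + 18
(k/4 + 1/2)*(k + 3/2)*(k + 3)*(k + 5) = k^4/4 + 23*k^3/8 + 23*k^2/2 + 153*k/8 + 45/4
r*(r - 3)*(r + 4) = r^3 + r^2 - 12*r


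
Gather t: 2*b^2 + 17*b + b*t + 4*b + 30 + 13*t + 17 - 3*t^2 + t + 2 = 2*b^2 + 21*b - 3*t^2 + t*(b + 14) + 49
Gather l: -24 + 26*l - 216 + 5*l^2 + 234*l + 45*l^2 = 50*l^2 + 260*l - 240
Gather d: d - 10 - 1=d - 11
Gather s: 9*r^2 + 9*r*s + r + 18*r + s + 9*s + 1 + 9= 9*r^2 + 19*r + s*(9*r + 10) + 10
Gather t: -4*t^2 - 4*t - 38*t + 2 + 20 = -4*t^2 - 42*t + 22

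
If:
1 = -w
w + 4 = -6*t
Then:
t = -1/2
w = -1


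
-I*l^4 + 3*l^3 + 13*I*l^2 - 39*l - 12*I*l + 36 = (l - 3)*(l + 4)*(l + 3*I)*(-I*l + I)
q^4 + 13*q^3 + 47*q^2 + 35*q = q*(q + 1)*(q + 5)*(q + 7)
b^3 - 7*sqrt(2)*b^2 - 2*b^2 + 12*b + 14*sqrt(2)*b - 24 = (b - 2)*(b - 6*sqrt(2))*(b - sqrt(2))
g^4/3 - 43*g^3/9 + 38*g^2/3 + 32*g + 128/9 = (g/3 + 1/3)*(g - 8)^2*(g + 2/3)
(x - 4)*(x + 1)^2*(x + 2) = x^4 - 11*x^2 - 18*x - 8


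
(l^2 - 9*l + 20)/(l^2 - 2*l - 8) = (l - 5)/(l + 2)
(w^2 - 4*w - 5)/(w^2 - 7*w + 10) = (w + 1)/(w - 2)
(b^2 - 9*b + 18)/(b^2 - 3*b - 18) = (b - 3)/(b + 3)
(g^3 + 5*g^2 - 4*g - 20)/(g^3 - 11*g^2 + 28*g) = (g^3 + 5*g^2 - 4*g - 20)/(g*(g^2 - 11*g + 28))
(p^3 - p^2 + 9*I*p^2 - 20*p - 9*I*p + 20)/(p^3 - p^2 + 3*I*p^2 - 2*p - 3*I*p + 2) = (p^2 + 9*I*p - 20)/(p^2 + 3*I*p - 2)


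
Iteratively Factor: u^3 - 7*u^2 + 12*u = (u)*(u^2 - 7*u + 12) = u*(u - 3)*(u - 4)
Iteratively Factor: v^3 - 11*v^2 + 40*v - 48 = (v - 4)*(v^2 - 7*v + 12) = (v - 4)*(v - 3)*(v - 4)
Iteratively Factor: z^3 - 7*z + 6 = (z - 2)*(z^2 + 2*z - 3) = (z - 2)*(z - 1)*(z + 3)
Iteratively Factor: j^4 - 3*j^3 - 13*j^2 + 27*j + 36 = (j - 3)*(j^3 - 13*j - 12) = (j - 3)*(j + 1)*(j^2 - j - 12) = (j - 4)*(j - 3)*(j + 1)*(j + 3)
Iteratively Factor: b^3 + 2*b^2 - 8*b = (b + 4)*(b^2 - 2*b) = (b - 2)*(b + 4)*(b)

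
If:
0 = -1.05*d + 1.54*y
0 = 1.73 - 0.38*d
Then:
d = 4.55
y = 3.10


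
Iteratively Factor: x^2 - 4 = (x - 2)*(x + 2)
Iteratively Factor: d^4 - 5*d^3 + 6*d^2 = (d - 2)*(d^3 - 3*d^2) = d*(d - 2)*(d^2 - 3*d) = d*(d - 3)*(d - 2)*(d)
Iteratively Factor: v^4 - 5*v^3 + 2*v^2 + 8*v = (v - 2)*(v^3 - 3*v^2 - 4*v) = (v - 2)*(v + 1)*(v^2 - 4*v) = v*(v - 2)*(v + 1)*(v - 4)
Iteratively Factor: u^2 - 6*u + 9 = (u - 3)*(u - 3)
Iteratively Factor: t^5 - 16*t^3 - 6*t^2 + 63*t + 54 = (t + 3)*(t^4 - 3*t^3 - 7*t^2 + 15*t + 18) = (t + 2)*(t + 3)*(t^3 - 5*t^2 + 3*t + 9) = (t - 3)*(t + 2)*(t + 3)*(t^2 - 2*t - 3) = (t - 3)^2*(t + 2)*(t + 3)*(t + 1)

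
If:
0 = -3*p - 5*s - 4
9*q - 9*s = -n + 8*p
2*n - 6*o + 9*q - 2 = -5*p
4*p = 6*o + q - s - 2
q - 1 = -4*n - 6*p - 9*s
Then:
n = 137/75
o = 221/150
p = 32/15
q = -29/75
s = -52/25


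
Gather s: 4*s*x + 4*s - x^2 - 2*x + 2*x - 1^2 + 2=s*(4*x + 4) - x^2 + 1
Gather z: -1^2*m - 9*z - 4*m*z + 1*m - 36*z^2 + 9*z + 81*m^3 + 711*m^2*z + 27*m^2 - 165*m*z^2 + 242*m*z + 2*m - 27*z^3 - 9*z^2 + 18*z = 81*m^3 + 27*m^2 + 2*m - 27*z^3 + z^2*(-165*m - 45) + z*(711*m^2 + 238*m + 18)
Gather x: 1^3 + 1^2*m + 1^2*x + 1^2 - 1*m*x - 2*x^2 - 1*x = -m*x + m - 2*x^2 + 2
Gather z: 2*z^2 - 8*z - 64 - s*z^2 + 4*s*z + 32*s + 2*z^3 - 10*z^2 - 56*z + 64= 32*s + 2*z^3 + z^2*(-s - 8) + z*(4*s - 64)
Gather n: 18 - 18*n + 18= 36 - 18*n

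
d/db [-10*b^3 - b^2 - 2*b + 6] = -30*b^2 - 2*b - 2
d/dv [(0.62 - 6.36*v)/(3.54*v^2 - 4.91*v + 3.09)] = (22.5144*v^2 - 4.3896*v - 16.6082)/(12.5316*v^4 - 34.7628*v^3 + 45.9853*v^2 - 30.3438*v + 9.5481)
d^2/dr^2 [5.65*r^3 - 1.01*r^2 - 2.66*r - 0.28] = 33.9*r - 2.02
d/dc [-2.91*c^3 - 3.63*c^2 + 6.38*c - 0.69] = -8.73*c^2 - 7.26*c + 6.38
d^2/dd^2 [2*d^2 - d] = 4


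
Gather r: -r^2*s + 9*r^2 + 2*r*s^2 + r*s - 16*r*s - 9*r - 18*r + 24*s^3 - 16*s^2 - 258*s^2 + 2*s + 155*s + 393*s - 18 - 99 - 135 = r^2*(9 - s) + r*(2*s^2 - 15*s - 27) + 24*s^3 - 274*s^2 + 550*s - 252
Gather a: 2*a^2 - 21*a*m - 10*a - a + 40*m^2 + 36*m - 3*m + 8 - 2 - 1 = 2*a^2 + a*(-21*m - 11) + 40*m^2 + 33*m + 5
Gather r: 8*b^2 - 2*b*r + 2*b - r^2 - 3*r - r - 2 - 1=8*b^2 + 2*b - r^2 + r*(-2*b - 4) - 3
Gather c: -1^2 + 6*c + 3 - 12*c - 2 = -6*c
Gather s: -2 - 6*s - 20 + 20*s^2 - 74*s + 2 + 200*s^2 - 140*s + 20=220*s^2 - 220*s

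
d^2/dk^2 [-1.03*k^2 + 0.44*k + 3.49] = -2.06000000000000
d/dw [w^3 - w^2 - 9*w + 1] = 3*w^2 - 2*w - 9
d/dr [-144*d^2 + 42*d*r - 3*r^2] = 42*d - 6*r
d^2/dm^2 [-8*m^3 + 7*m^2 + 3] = 14 - 48*m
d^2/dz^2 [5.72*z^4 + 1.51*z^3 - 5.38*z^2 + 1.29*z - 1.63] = 68.64*z^2 + 9.06*z - 10.76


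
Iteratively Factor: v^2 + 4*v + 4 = (v + 2)*(v + 2)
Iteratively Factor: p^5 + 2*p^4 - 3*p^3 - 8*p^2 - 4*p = (p - 2)*(p^4 + 4*p^3 + 5*p^2 + 2*p) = (p - 2)*(p + 1)*(p^3 + 3*p^2 + 2*p) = p*(p - 2)*(p + 1)*(p^2 + 3*p + 2) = p*(p - 2)*(p + 1)^2*(p + 2)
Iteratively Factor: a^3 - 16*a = (a)*(a^2 - 16) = a*(a + 4)*(a - 4)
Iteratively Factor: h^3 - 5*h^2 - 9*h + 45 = (h + 3)*(h^2 - 8*h + 15) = (h - 5)*(h + 3)*(h - 3)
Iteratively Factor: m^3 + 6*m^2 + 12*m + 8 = (m + 2)*(m^2 + 4*m + 4) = (m + 2)^2*(m + 2)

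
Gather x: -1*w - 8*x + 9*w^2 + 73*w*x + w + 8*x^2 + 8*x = 9*w^2 + 73*w*x + 8*x^2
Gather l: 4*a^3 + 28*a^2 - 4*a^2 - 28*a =4*a^3 + 24*a^2 - 28*a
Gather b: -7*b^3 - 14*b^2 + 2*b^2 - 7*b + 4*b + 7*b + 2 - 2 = -7*b^3 - 12*b^2 + 4*b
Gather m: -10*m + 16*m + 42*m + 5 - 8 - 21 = 48*m - 24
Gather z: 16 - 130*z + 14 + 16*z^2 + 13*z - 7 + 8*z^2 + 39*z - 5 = 24*z^2 - 78*z + 18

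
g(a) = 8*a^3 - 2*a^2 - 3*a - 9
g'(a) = 24*a^2 - 4*a - 3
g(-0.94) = -14.59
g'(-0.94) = 21.97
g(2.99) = 178.00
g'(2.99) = 199.60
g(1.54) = 10.85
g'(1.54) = 47.76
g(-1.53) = -37.74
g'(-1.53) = 59.30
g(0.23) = -9.70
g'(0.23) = -2.65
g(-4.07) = -569.27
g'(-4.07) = 410.84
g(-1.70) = -48.98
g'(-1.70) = 73.16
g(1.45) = 6.83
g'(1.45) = 41.66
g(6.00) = 1629.00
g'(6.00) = 837.00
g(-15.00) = -27414.00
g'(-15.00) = 5457.00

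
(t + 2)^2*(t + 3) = t^3 + 7*t^2 + 16*t + 12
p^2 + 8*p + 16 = (p + 4)^2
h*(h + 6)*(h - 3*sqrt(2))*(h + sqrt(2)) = h^4 - 2*sqrt(2)*h^3 + 6*h^3 - 12*sqrt(2)*h^2 - 6*h^2 - 36*h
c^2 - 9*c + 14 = (c - 7)*(c - 2)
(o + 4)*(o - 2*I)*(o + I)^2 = o^4 + 4*o^3 + 3*o^2 + 12*o + 2*I*o + 8*I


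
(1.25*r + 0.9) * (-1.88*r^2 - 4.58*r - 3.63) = -2.35*r^3 - 7.417*r^2 - 8.6595*r - 3.267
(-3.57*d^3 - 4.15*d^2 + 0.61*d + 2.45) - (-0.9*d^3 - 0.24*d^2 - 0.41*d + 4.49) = -2.67*d^3 - 3.91*d^2 + 1.02*d - 2.04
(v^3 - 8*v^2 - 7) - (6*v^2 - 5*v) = v^3 - 14*v^2 + 5*v - 7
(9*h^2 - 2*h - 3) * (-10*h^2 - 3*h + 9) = -90*h^4 - 7*h^3 + 117*h^2 - 9*h - 27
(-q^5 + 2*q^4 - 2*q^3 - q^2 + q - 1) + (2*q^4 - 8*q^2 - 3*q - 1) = -q^5 + 4*q^4 - 2*q^3 - 9*q^2 - 2*q - 2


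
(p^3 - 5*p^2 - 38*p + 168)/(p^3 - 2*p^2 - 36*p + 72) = (p^2 - 11*p + 28)/(p^2 - 8*p + 12)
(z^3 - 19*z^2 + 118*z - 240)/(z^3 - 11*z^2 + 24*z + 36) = (z^2 - 13*z + 40)/(z^2 - 5*z - 6)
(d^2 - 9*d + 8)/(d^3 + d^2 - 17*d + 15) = (d - 8)/(d^2 + 2*d - 15)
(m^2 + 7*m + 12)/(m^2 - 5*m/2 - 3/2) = 2*(m^2 + 7*m + 12)/(2*m^2 - 5*m - 3)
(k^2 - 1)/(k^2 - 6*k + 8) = (k^2 - 1)/(k^2 - 6*k + 8)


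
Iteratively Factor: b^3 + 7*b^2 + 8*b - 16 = (b - 1)*(b^2 + 8*b + 16) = (b - 1)*(b + 4)*(b + 4)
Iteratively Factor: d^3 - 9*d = (d + 3)*(d^2 - 3*d) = d*(d + 3)*(d - 3)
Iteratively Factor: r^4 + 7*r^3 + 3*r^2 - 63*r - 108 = (r + 3)*(r^3 + 4*r^2 - 9*r - 36) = (r - 3)*(r + 3)*(r^2 + 7*r + 12) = (r - 3)*(r + 3)^2*(r + 4)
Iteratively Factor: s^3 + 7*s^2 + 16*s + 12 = (s + 2)*(s^2 + 5*s + 6) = (s + 2)^2*(s + 3)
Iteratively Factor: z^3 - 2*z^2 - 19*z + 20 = (z + 4)*(z^2 - 6*z + 5) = (z - 5)*(z + 4)*(z - 1)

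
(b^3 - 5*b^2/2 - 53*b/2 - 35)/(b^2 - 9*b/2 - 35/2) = b + 2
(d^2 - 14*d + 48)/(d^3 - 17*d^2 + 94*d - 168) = (d - 8)/(d^2 - 11*d + 28)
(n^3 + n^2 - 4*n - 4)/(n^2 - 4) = n + 1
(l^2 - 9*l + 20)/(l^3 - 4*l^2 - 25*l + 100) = 1/(l + 5)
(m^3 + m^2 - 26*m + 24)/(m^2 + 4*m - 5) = (m^2 + 2*m - 24)/(m + 5)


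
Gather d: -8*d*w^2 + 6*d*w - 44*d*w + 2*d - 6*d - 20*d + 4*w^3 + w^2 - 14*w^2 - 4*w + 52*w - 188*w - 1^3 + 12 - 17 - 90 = d*(-8*w^2 - 38*w - 24) + 4*w^3 - 13*w^2 - 140*w - 96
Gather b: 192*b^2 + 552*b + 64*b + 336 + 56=192*b^2 + 616*b + 392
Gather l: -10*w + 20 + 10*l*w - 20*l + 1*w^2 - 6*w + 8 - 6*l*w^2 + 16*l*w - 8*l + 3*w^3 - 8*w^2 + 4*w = l*(-6*w^2 + 26*w - 28) + 3*w^3 - 7*w^2 - 12*w + 28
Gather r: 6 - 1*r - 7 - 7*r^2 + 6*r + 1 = -7*r^2 + 5*r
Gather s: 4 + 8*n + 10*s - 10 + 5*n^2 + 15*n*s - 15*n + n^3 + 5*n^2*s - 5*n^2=n^3 - 7*n + s*(5*n^2 + 15*n + 10) - 6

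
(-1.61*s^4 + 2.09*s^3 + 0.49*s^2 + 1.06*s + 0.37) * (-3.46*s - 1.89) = 5.5706*s^5 - 4.1885*s^4 - 5.6455*s^3 - 4.5937*s^2 - 3.2836*s - 0.6993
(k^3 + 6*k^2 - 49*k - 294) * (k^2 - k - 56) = k^5 + 5*k^4 - 111*k^3 - 581*k^2 + 3038*k + 16464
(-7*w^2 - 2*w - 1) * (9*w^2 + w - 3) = -63*w^4 - 25*w^3 + 10*w^2 + 5*w + 3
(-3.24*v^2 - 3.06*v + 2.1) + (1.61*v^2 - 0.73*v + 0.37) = -1.63*v^2 - 3.79*v + 2.47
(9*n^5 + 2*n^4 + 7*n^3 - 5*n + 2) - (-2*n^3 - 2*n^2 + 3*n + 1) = 9*n^5 + 2*n^4 + 9*n^3 + 2*n^2 - 8*n + 1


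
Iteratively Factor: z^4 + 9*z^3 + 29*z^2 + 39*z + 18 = (z + 3)*(z^3 + 6*z^2 + 11*z + 6) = (z + 1)*(z + 3)*(z^2 + 5*z + 6) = (z + 1)*(z + 3)^2*(z + 2)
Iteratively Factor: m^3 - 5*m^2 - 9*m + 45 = (m - 5)*(m^2 - 9) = (m - 5)*(m - 3)*(m + 3)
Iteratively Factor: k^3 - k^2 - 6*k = (k + 2)*(k^2 - 3*k) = k*(k + 2)*(k - 3)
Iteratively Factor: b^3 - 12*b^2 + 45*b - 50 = (b - 2)*(b^2 - 10*b + 25) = (b - 5)*(b - 2)*(b - 5)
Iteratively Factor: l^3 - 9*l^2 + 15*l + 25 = (l + 1)*(l^2 - 10*l + 25) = (l - 5)*(l + 1)*(l - 5)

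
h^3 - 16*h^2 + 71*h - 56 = (h - 8)*(h - 7)*(h - 1)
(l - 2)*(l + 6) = l^2 + 4*l - 12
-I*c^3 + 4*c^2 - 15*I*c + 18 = (c - 3*I)*(c + 6*I)*(-I*c + 1)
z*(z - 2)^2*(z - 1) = z^4 - 5*z^3 + 8*z^2 - 4*z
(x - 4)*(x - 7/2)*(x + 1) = x^3 - 13*x^2/2 + 13*x/2 + 14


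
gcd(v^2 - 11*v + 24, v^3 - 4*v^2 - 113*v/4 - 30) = v - 8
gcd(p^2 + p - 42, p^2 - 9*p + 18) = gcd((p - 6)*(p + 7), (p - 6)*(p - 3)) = p - 6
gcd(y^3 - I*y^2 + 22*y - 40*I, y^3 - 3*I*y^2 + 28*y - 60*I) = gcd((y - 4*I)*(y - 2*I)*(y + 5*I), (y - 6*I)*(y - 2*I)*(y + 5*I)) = y^2 + 3*I*y + 10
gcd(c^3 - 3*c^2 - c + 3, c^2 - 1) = c^2 - 1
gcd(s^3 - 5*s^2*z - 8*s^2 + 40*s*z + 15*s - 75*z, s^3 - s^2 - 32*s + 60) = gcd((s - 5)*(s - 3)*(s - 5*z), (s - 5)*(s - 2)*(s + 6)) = s - 5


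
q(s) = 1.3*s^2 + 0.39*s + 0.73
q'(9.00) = 23.79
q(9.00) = 109.54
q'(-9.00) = -23.01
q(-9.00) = 102.52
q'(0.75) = 2.34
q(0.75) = 1.75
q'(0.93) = 2.81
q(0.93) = 2.22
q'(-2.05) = -4.94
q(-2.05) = 5.39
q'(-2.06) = -4.97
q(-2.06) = 5.44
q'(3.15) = 8.58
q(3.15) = 14.86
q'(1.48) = 4.24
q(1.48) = 4.15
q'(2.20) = 6.11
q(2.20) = 7.88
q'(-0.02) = 0.34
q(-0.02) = 0.72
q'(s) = 2.6*s + 0.39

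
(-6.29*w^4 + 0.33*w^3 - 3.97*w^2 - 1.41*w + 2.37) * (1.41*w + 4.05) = -8.8689*w^5 - 25.0092*w^4 - 4.2612*w^3 - 18.0666*w^2 - 2.3688*w + 9.5985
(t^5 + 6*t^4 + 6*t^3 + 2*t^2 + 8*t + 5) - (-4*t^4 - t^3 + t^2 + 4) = t^5 + 10*t^4 + 7*t^3 + t^2 + 8*t + 1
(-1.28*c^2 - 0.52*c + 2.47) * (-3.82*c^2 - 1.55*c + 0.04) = 4.8896*c^4 + 3.9704*c^3 - 8.6806*c^2 - 3.8493*c + 0.0988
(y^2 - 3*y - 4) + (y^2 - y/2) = 2*y^2 - 7*y/2 - 4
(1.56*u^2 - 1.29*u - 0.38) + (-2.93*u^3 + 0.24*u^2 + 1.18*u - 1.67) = -2.93*u^3 + 1.8*u^2 - 0.11*u - 2.05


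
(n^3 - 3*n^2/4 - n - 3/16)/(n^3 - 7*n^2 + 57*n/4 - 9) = (8*n^2 + 6*n + 1)/(4*(2*n^2 - 11*n + 12))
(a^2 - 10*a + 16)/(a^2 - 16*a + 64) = (a - 2)/(a - 8)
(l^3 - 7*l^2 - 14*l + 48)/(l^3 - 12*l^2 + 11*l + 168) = (l - 2)/(l - 7)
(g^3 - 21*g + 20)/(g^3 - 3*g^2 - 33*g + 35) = (g - 4)/(g - 7)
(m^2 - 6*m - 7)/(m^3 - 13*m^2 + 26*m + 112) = (m + 1)/(m^2 - 6*m - 16)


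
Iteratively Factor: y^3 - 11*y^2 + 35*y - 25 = (y - 1)*(y^2 - 10*y + 25) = (y - 5)*(y - 1)*(y - 5)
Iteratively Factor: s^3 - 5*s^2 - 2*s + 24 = (s - 3)*(s^2 - 2*s - 8) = (s - 4)*(s - 3)*(s + 2)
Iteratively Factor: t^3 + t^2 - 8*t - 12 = (t + 2)*(t^2 - t - 6) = (t + 2)^2*(t - 3)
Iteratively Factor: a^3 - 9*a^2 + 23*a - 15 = (a - 3)*(a^2 - 6*a + 5) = (a - 5)*(a - 3)*(a - 1)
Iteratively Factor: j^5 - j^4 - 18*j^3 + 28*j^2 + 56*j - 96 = (j + 4)*(j^4 - 5*j^3 + 2*j^2 + 20*j - 24) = (j - 2)*(j + 4)*(j^3 - 3*j^2 - 4*j + 12) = (j - 2)^2*(j + 4)*(j^2 - j - 6) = (j - 3)*(j - 2)^2*(j + 4)*(j + 2)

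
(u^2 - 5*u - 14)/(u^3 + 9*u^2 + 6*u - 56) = (u^2 - 5*u - 14)/(u^3 + 9*u^2 + 6*u - 56)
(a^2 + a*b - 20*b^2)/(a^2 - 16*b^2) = (a + 5*b)/(a + 4*b)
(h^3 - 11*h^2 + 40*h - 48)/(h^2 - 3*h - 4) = (h^2 - 7*h + 12)/(h + 1)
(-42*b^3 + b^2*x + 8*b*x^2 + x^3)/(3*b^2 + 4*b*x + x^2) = (-14*b^2 + 5*b*x + x^2)/(b + x)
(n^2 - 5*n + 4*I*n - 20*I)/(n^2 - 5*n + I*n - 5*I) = (n + 4*I)/(n + I)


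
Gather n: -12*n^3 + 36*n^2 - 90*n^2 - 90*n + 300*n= -12*n^3 - 54*n^2 + 210*n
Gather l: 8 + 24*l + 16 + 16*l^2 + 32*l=16*l^2 + 56*l + 24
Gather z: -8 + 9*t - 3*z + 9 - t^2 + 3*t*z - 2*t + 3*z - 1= -t^2 + 3*t*z + 7*t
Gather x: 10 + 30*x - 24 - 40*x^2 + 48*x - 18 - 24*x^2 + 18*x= -64*x^2 + 96*x - 32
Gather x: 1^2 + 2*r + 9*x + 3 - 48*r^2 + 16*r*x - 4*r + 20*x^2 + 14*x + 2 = -48*r^2 - 2*r + 20*x^2 + x*(16*r + 23) + 6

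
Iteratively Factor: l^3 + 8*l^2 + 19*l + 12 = (l + 1)*(l^2 + 7*l + 12) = (l + 1)*(l + 3)*(l + 4)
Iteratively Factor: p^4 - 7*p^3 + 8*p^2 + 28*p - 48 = (p - 2)*(p^3 - 5*p^2 - 2*p + 24) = (p - 2)*(p + 2)*(p^2 - 7*p + 12) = (p - 3)*(p - 2)*(p + 2)*(p - 4)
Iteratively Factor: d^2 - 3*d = (d - 3)*(d)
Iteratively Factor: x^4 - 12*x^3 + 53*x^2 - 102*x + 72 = (x - 2)*(x^3 - 10*x^2 + 33*x - 36) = (x - 4)*(x - 2)*(x^2 - 6*x + 9) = (x - 4)*(x - 3)*(x - 2)*(x - 3)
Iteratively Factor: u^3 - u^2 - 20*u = (u - 5)*(u^2 + 4*u) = u*(u - 5)*(u + 4)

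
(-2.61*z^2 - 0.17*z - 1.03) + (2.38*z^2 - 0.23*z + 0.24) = -0.23*z^2 - 0.4*z - 0.79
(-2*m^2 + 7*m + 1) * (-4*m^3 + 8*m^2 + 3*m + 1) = 8*m^5 - 44*m^4 + 46*m^3 + 27*m^2 + 10*m + 1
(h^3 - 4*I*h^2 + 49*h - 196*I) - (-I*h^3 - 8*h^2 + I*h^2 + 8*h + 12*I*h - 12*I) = h^3 + I*h^3 + 8*h^2 - 5*I*h^2 + 41*h - 12*I*h - 184*I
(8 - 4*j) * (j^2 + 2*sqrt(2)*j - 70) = -4*j^3 - 8*sqrt(2)*j^2 + 8*j^2 + 16*sqrt(2)*j + 280*j - 560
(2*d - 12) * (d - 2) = 2*d^2 - 16*d + 24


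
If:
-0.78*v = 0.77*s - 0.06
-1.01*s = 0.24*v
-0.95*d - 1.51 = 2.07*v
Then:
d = -1.81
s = -0.02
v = 0.10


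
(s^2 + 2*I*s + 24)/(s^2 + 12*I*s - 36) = (s - 4*I)/(s + 6*I)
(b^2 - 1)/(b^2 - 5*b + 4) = (b + 1)/(b - 4)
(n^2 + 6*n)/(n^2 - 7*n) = (n + 6)/(n - 7)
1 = 1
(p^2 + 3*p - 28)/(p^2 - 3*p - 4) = (p + 7)/(p + 1)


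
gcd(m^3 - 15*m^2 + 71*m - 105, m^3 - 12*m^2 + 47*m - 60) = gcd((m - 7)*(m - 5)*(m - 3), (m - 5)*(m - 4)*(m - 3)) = m^2 - 8*m + 15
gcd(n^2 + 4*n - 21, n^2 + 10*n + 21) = n + 7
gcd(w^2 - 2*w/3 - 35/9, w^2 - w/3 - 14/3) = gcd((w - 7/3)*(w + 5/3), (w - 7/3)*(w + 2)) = w - 7/3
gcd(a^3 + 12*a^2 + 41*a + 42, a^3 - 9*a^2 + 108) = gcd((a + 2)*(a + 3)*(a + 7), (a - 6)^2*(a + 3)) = a + 3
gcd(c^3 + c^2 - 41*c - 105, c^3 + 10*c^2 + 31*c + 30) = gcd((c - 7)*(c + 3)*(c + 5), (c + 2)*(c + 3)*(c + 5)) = c^2 + 8*c + 15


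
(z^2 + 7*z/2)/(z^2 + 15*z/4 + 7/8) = 4*z/(4*z + 1)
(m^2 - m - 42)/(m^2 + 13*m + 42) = (m - 7)/(m + 7)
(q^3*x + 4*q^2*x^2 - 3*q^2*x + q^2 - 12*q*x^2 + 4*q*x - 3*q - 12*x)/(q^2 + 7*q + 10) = (q^3*x + 4*q^2*x^2 - 3*q^2*x + q^2 - 12*q*x^2 + 4*q*x - 3*q - 12*x)/(q^2 + 7*q + 10)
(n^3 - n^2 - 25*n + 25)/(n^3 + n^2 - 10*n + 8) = (n^2 - 25)/(n^2 + 2*n - 8)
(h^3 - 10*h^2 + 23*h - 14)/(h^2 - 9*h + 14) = h - 1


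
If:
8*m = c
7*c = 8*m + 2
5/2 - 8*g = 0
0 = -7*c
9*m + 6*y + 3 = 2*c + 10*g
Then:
No Solution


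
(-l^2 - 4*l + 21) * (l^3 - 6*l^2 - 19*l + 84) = -l^5 + 2*l^4 + 64*l^3 - 134*l^2 - 735*l + 1764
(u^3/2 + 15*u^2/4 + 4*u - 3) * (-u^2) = -u^5/2 - 15*u^4/4 - 4*u^3 + 3*u^2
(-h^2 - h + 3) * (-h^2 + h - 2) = h^4 - 2*h^2 + 5*h - 6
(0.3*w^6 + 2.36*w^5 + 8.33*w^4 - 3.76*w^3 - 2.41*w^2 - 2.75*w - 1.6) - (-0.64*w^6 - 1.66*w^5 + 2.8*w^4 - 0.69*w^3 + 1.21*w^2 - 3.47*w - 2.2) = 0.94*w^6 + 4.02*w^5 + 5.53*w^4 - 3.07*w^3 - 3.62*w^2 + 0.72*w + 0.6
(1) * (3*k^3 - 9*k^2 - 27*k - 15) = 3*k^3 - 9*k^2 - 27*k - 15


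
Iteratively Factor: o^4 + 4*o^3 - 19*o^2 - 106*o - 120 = (o + 2)*(o^3 + 2*o^2 - 23*o - 60) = (o - 5)*(o + 2)*(o^2 + 7*o + 12) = (o - 5)*(o + 2)*(o + 4)*(o + 3)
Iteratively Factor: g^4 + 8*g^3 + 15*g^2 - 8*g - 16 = (g + 1)*(g^3 + 7*g^2 + 8*g - 16) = (g - 1)*(g + 1)*(g^2 + 8*g + 16) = (g - 1)*(g + 1)*(g + 4)*(g + 4)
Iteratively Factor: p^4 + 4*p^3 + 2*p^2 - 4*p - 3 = (p + 3)*(p^3 + p^2 - p - 1) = (p - 1)*(p + 3)*(p^2 + 2*p + 1) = (p - 1)*(p + 1)*(p + 3)*(p + 1)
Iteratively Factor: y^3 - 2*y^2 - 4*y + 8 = (y - 2)*(y^2 - 4) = (y - 2)*(y + 2)*(y - 2)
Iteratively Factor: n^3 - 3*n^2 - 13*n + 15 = (n - 5)*(n^2 + 2*n - 3) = (n - 5)*(n - 1)*(n + 3)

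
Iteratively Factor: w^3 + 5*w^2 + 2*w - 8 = (w + 4)*(w^2 + w - 2) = (w - 1)*(w + 4)*(w + 2)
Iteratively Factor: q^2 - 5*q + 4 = (q - 1)*(q - 4)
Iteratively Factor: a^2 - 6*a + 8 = (a - 2)*(a - 4)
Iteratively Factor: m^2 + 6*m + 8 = (m + 4)*(m + 2)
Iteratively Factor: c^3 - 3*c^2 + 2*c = (c - 1)*(c^2 - 2*c) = c*(c - 1)*(c - 2)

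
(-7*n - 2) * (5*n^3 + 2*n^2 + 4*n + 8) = -35*n^4 - 24*n^3 - 32*n^2 - 64*n - 16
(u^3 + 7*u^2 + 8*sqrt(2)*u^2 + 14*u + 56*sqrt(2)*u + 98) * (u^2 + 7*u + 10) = u^5 + 8*sqrt(2)*u^4 + 14*u^4 + 73*u^3 + 112*sqrt(2)*u^3 + 266*u^2 + 472*sqrt(2)*u^2 + 560*sqrt(2)*u + 826*u + 980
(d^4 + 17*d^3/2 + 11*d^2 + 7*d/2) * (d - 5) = d^5 + 7*d^4/2 - 63*d^3/2 - 103*d^2/2 - 35*d/2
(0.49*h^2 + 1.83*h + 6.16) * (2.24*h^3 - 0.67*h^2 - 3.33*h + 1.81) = 1.0976*h^5 + 3.7709*h^4 + 10.9406*h^3 - 9.3342*h^2 - 17.2005*h + 11.1496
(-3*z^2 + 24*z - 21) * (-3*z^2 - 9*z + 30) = 9*z^4 - 45*z^3 - 243*z^2 + 909*z - 630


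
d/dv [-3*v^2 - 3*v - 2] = -6*v - 3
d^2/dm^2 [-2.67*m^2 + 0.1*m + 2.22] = -5.34000000000000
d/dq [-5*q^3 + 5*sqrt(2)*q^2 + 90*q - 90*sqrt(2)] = -15*q^2 + 10*sqrt(2)*q + 90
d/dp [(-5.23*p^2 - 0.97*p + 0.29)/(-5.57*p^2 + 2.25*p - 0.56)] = (-17.1704*p^2 + 9.0882*p - 0.1093)/(31.0249*p^4 - 25.065*p^3 + 11.3009*p^2 - 2.52*p + 0.3136)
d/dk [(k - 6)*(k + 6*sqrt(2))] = 2*k - 6 + 6*sqrt(2)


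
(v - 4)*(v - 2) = v^2 - 6*v + 8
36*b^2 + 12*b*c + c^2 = (6*b + c)^2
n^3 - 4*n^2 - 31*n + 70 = (n - 7)*(n - 2)*(n + 5)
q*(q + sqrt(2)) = q^2 + sqrt(2)*q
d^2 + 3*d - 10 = (d - 2)*(d + 5)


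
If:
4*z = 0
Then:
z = 0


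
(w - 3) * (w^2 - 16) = w^3 - 3*w^2 - 16*w + 48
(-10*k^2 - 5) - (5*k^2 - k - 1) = -15*k^2 + k - 4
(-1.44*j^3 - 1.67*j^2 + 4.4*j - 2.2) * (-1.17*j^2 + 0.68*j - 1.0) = 1.6848*j^5 + 0.9747*j^4 - 4.8436*j^3 + 7.236*j^2 - 5.896*j + 2.2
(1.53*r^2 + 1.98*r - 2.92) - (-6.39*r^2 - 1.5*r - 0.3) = 7.92*r^2 + 3.48*r - 2.62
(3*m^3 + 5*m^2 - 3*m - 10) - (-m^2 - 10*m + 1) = 3*m^3 + 6*m^2 + 7*m - 11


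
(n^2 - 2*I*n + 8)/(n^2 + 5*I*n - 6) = (n - 4*I)/(n + 3*I)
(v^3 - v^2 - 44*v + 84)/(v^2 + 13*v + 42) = (v^2 - 8*v + 12)/(v + 6)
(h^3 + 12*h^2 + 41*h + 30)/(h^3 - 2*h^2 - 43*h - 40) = (h + 6)/(h - 8)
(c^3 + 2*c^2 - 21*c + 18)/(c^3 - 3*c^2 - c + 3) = (c + 6)/(c + 1)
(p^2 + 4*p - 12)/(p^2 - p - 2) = (p + 6)/(p + 1)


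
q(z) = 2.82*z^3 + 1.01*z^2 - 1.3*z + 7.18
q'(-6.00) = 291.14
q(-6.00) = -557.78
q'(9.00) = 702.14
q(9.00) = 2133.07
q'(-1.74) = 20.80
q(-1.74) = -2.36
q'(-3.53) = 96.99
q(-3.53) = -99.69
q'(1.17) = 12.64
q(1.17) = 11.56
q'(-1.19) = 8.28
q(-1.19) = 5.41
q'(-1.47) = 14.01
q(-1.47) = 2.32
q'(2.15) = 42.15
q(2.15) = 37.08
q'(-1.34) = 11.18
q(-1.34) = 3.95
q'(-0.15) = -1.41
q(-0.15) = 7.39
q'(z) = 8.46*z^2 + 2.02*z - 1.3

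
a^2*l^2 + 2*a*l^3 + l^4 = l^2*(a + l)^2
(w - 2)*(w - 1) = w^2 - 3*w + 2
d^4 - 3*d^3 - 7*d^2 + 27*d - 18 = (d - 3)*(d - 2)*(d - 1)*(d + 3)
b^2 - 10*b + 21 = (b - 7)*(b - 3)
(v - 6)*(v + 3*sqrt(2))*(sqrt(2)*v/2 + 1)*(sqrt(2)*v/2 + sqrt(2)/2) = v^4/2 - 5*v^3/2 + 2*sqrt(2)*v^3 - 10*sqrt(2)*v^2 - 12*sqrt(2)*v - 15*v - 18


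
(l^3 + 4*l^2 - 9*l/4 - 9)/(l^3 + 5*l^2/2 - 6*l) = (l + 3/2)/l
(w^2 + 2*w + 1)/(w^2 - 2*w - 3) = (w + 1)/(w - 3)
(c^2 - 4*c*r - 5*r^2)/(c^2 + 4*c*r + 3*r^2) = (c - 5*r)/(c + 3*r)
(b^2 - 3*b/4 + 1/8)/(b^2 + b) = (8*b^2 - 6*b + 1)/(8*b*(b + 1))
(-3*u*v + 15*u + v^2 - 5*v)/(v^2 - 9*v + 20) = (-3*u + v)/(v - 4)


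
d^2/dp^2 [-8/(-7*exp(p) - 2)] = (392*exp(p) - 112)*exp(p)/(7*exp(p) + 2)^3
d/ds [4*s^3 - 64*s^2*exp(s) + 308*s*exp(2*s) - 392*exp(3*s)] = -64*s^2*exp(s) + 12*s^2 + 616*s*exp(2*s) - 128*s*exp(s) - 1176*exp(3*s) + 308*exp(2*s)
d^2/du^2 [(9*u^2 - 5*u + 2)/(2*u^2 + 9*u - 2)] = 4*(-91*u^3 + 66*u^2 + 24*u + 58)/(8*u^6 + 108*u^5 + 462*u^4 + 513*u^3 - 462*u^2 + 108*u - 8)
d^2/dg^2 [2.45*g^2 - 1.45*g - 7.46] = 4.90000000000000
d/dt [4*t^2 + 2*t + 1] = 8*t + 2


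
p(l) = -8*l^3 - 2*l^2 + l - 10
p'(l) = -24*l^2 - 4*l + 1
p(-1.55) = 13.44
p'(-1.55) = -50.46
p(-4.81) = 829.19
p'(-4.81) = -535.03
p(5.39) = -1315.44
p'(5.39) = -717.81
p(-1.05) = -3.99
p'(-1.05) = -21.26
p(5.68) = -1534.85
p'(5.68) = -796.02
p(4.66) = -858.33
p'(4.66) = -538.81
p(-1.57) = 14.46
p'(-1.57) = -51.88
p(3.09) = -262.04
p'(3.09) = -240.51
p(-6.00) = 1640.00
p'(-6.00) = -839.00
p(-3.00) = 185.00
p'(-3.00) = -203.00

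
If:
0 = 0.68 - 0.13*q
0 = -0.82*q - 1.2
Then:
No Solution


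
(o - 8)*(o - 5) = o^2 - 13*o + 40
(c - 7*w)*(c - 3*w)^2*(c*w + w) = c^4*w - 13*c^3*w^2 + c^3*w + 51*c^2*w^3 - 13*c^2*w^2 - 63*c*w^4 + 51*c*w^3 - 63*w^4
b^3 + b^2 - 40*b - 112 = (b - 7)*(b + 4)^2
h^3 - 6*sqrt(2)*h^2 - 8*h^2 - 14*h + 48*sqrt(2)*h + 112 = (h - 8)*(h - 7*sqrt(2))*(h + sqrt(2))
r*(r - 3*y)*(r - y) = r^3 - 4*r^2*y + 3*r*y^2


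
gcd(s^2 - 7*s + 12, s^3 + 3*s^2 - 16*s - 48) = s - 4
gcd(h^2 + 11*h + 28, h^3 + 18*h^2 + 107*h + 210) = h + 7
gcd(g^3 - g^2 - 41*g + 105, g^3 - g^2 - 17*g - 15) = g - 5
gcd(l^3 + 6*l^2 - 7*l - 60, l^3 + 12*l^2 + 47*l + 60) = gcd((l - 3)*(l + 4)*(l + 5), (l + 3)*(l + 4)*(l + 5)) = l^2 + 9*l + 20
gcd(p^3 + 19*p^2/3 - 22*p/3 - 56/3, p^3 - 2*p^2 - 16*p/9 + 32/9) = p^2 - 2*p/3 - 8/3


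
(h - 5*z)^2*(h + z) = h^3 - 9*h^2*z + 15*h*z^2 + 25*z^3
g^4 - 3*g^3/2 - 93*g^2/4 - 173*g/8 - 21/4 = (g - 6)*(g + 1/2)^2*(g + 7/2)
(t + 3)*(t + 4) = t^2 + 7*t + 12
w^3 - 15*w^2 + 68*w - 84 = (w - 7)*(w - 6)*(w - 2)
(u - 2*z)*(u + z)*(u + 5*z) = u^3 + 4*u^2*z - 7*u*z^2 - 10*z^3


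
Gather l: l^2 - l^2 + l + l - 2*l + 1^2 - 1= 0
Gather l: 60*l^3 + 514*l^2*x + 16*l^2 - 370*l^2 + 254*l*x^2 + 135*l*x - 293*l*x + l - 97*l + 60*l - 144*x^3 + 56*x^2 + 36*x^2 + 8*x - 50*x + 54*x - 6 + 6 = 60*l^3 + l^2*(514*x - 354) + l*(254*x^2 - 158*x - 36) - 144*x^3 + 92*x^2 + 12*x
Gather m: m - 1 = m - 1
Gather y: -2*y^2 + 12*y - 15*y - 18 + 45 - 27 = -2*y^2 - 3*y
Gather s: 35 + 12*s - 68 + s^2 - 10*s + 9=s^2 + 2*s - 24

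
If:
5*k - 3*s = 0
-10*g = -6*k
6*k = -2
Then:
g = -1/5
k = -1/3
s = -5/9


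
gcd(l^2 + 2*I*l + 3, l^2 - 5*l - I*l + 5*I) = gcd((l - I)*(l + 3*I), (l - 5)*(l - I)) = l - I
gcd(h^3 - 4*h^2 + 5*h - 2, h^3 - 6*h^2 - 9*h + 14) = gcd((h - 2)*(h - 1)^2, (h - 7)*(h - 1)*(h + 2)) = h - 1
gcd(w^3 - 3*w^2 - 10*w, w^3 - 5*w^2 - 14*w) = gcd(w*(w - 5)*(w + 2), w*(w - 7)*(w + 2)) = w^2 + 2*w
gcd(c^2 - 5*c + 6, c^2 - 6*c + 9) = c - 3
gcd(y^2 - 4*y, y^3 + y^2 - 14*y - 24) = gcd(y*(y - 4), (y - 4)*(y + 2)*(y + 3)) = y - 4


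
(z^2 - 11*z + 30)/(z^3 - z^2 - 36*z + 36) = (z - 5)/(z^2 + 5*z - 6)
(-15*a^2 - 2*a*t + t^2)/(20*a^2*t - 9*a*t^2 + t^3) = (3*a + t)/(t*(-4*a + t))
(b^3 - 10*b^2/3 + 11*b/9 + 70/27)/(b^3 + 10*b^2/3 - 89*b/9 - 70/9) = (b - 5/3)/(b + 5)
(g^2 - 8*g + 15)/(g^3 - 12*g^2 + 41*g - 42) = (g - 5)/(g^2 - 9*g + 14)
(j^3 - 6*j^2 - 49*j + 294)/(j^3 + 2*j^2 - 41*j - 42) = (j - 7)/(j + 1)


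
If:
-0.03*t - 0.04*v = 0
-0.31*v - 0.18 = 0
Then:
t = 0.77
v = -0.58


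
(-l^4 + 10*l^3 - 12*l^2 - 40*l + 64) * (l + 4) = -l^5 + 6*l^4 + 28*l^3 - 88*l^2 - 96*l + 256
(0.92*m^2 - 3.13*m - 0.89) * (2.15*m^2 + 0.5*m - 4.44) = 1.978*m^4 - 6.2695*m^3 - 7.5633*m^2 + 13.4522*m + 3.9516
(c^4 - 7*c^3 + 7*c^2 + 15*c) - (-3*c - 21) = c^4 - 7*c^3 + 7*c^2 + 18*c + 21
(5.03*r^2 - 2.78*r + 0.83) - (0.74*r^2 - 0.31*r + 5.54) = 4.29*r^2 - 2.47*r - 4.71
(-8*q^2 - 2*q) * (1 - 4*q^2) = 32*q^4 + 8*q^3 - 8*q^2 - 2*q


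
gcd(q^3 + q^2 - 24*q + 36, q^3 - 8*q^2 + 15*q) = q - 3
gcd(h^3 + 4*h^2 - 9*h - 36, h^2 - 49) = 1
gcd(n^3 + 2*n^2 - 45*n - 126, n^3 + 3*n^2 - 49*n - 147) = n^2 - 4*n - 21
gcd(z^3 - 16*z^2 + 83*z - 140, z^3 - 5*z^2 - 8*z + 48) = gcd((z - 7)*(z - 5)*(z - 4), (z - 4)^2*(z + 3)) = z - 4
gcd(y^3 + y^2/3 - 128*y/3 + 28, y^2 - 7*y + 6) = y - 6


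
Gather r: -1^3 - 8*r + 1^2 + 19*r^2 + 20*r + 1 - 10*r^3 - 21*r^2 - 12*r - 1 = -10*r^3 - 2*r^2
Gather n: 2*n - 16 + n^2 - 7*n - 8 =n^2 - 5*n - 24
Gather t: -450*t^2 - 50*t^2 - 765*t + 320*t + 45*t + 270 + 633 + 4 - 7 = -500*t^2 - 400*t + 900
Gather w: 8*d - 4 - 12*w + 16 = 8*d - 12*w + 12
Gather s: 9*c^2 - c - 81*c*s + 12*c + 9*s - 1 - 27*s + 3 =9*c^2 + 11*c + s*(-81*c - 18) + 2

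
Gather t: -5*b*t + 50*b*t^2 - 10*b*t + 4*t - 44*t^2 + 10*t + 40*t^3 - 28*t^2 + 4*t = 40*t^3 + t^2*(50*b - 72) + t*(18 - 15*b)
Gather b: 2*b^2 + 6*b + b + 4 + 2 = 2*b^2 + 7*b + 6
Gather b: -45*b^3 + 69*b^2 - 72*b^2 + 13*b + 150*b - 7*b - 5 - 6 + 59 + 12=-45*b^3 - 3*b^2 + 156*b + 60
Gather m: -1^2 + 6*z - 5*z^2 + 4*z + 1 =-5*z^2 + 10*z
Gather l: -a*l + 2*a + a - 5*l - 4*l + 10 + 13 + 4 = 3*a + l*(-a - 9) + 27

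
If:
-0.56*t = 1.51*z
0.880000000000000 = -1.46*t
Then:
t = -0.60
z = 0.22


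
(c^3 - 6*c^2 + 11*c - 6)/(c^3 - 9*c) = (c^2 - 3*c + 2)/(c*(c + 3))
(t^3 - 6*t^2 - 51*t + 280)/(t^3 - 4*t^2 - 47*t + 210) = (t - 8)/(t - 6)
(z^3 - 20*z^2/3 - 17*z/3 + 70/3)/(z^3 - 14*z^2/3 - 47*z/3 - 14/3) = (3*z - 5)/(3*z + 1)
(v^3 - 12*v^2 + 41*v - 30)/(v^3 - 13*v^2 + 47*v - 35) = (v - 6)/(v - 7)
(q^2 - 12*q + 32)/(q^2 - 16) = (q - 8)/(q + 4)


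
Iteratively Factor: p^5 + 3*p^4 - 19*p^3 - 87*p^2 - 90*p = (p - 5)*(p^4 + 8*p^3 + 21*p^2 + 18*p) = (p - 5)*(p + 2)*(p^3 + 6*p^2 + 9*p) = (p - 5)*(p + 2)*(p + 3)*(p^2 + 3*p) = (p - 5)*(p + 2)*(p + 3)^2*(p)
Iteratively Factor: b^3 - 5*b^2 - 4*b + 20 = (b - 2)*(b^2 - 3*b - 10) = (b - 2)*(b + 2)*(b - 5)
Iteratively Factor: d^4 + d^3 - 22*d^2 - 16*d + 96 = (d - 4)*(d^3 + 5*d^2 - 2*d - 24) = (d - 4)*(d + 3)*(d^2 + 2*d - 8) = (d - 4)*(d - 2)*(d + 3)*(d + 4)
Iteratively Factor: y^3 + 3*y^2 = (y)*(y^2 + 3*y) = y*(y + 3)*(y)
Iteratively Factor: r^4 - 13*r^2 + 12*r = (r - 3)*(r^3 + 3*r^2 - 4*r) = (r - 3)*(r - 1)*(r^2 + 4*r) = r*(r - 3)*(r - 1)*(r + 4)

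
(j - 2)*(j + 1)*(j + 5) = j^3 + 4*j^2 - 7*j - 10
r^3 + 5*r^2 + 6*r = r*(r + 2)*(r + 3)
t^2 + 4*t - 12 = (t - 2)*(t + 6)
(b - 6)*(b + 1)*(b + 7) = b^3 + 2*b^2 - 41*b - 42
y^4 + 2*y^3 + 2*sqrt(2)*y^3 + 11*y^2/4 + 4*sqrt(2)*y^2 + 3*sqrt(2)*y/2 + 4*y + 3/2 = (y + 1/2)*(y + 3/2)*(y + sqrt(2))^2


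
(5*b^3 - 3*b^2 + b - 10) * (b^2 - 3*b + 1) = 5*b^5 - 18*b^4 + 15*b^3 - 16*b^2 + 31*b - 10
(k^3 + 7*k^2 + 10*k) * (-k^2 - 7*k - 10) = -k^5 - 14*k^4 - 69*k^3 - 140*k^2 - 100*k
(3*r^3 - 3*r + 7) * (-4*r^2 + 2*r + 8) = -12*r^5 + 6*r^4 + 36*r^3 - 34*r^2 - 10*r + 56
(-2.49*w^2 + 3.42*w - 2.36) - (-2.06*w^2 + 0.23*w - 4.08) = -0.43*w^2 + 3.19*w + 1.72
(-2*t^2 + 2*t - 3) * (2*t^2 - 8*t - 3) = -4*t^4 + 20*t^3 - 16*t^2 + 18*t + 9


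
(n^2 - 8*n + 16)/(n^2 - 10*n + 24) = (n - 4)/(n - 6)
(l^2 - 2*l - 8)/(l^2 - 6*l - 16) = (l - 4)/(l - 8)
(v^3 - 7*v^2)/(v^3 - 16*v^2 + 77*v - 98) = v^2/(v^2 - 9*v + 14)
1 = 1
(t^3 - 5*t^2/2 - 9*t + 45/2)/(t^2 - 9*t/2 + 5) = (t^2 - 9)/(t - 2)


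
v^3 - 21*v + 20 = (v - 4)*(v - 1)*(v + 5)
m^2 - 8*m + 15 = (m - 5)*(m - 3)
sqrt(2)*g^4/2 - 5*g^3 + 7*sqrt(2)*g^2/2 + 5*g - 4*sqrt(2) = (g - 1)*(g - 4*sqrt(2))*(g - sqrt(2))*(sqrt(2)*g/2 + sqrt(2)/2)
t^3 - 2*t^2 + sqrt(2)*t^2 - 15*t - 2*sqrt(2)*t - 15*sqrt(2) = (t - 5)*(t + 3)*(t + sqrt(2))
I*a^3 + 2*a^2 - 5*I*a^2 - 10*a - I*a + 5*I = (a - 5)*(a - I)*(I*a + 1)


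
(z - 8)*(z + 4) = z^2 - 4*z - 32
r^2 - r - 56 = (r - 8)*(r + 7)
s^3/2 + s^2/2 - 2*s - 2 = (s/2 + 1)*(s - 2)*(s + 1)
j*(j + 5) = j^2 + 5*j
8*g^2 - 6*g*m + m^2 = (-4*g + m)*(-2*g + m)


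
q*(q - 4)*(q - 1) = q^3 - 5*q^2 + 4*q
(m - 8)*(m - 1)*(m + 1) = m^3 - 8*m^2 - m + 8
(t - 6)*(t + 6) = t^2 - 36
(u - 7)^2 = u^2 - 14*u + 49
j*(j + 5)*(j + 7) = j^3 + 12*j^2 + 35*j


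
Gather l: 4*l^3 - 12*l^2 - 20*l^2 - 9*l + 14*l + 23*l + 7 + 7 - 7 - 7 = 4*l^3 - 32*l^2 + 28*l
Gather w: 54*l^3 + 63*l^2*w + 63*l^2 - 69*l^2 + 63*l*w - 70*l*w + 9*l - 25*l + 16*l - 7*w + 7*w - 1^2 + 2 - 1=54*l^3 - 6*l^2 + w*(63*l^2 - 7*l)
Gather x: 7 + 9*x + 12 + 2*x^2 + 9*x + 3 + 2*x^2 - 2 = 4*x^2 + 18*x + 20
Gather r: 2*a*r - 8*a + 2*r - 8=-8*a + r*(2*a + 2) - 8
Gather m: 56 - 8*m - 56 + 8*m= 0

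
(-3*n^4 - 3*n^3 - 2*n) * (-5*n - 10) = 15*n^5 + 45*n^4 + 30*n^3 + 10*n^2 + 20*n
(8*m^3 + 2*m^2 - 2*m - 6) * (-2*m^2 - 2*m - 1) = -16*m^5 - 20*m^4 - 8*m^3 + 14*m^2 + 14*m + 6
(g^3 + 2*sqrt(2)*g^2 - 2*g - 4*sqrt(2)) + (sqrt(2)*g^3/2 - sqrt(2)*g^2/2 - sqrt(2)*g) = sqrt(2)*g^3/2 + g^3 + 3*sqrt(2)*g^2/2 - 2*g - sqrt(2)*g - 4*sqrt(2)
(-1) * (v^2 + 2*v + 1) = -v^2 - 2*v - 1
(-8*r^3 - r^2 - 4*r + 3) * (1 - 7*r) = 56*r^4 - r^3 + 27*r^2 - 25*r + 3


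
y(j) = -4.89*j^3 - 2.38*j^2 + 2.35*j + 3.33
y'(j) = -14.67*j^2 - 4.76*j + 2.35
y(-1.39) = 8.60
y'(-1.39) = -19.38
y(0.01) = 3.35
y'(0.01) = 2.30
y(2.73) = -107.49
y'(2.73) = -119.98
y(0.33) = 3.67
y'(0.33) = -0.82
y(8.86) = -3563.70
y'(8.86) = -1191.41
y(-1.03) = 3.73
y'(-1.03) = -8.31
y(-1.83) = 21.03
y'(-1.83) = -38.07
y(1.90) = -34.34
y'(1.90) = -59.65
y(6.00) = -1124.49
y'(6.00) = -554.33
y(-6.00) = 959.79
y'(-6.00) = -497.21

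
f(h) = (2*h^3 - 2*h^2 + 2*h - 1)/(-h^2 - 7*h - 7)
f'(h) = (2*h + 7)*(2*h^3 - 2*h^2 + 2*h - 1)/(-h^2 - 7*h - 7)^2 + (6*h^2 - 4*h + 2)/(-h^2 - 7*h - 7) = (-2*h^4 - 28*h^3 - 26*h^2 + 26*h - 21)/(h^4 + 14*h^3 + 63*h^2 + 98*h + 49)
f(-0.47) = 0.66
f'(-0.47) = -2.34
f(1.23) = -0.13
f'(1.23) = -0.29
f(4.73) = -2.81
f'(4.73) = -1.14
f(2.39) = -0.67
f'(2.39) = -0.64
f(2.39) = -0.67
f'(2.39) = -0.64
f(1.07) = -0.08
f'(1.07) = -0.24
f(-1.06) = 11.01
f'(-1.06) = -94.84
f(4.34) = -2.37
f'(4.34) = -1.07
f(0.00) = 0.14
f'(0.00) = -0.43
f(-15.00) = 56.94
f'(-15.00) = -0.81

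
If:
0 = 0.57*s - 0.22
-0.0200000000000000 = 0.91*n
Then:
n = -0.02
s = 0.39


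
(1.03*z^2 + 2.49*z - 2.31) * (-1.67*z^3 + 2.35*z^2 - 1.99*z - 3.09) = -1.7201*z^5 - 1.7378*z^4 + 7.6595*z^3 - 13.5663*z^2 - 3.0972*z + 7.1379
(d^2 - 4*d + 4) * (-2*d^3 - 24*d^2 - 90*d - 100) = -2*d^5 - 16*d^4 - 2*d^3 + 164*d^2 + 40*d - 400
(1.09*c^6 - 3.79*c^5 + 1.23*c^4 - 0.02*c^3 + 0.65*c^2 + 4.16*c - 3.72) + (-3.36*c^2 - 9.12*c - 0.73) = 1.09*c^6 - 3.79*c^5 + 1.23*c^4 - 0.02*c^3 - 2.71*c^2 - 4.96*c - 4.45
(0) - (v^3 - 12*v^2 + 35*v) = -v^3 + 12*v^2 - 35*v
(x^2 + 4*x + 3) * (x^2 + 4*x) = x^4 + 8*x^3 + 19*x^2 + 12*x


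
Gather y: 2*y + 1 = 2*y + 1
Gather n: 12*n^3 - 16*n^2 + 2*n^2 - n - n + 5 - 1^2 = 12*n^3 - 14*n^2 - 2*n + 4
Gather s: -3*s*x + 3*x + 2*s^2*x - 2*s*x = 2*s^2*x - 5*s*x + 3*x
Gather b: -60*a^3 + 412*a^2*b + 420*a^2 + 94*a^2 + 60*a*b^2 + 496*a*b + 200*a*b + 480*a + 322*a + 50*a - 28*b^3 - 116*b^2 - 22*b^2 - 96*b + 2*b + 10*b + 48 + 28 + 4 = -60*a^3 + 514*a^2 + 852*a - 28*b^3 + b^2*(60*a - 138) + b*(412*a^2 + 696*a - 84) + 80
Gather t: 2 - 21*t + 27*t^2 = 27*t^2 - 21*t + 2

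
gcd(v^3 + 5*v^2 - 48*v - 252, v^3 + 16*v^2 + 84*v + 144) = v^2 + 12*v + 36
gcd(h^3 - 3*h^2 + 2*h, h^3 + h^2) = h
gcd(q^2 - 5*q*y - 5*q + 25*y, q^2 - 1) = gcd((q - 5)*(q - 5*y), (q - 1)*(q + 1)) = 1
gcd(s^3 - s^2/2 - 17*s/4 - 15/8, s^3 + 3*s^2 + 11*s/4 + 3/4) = s^2 + 2*s + 3/4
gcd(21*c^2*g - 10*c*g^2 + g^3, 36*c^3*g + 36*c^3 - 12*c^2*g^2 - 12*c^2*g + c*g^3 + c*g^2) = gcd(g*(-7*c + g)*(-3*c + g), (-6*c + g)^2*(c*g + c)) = 1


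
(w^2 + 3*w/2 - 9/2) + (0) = w^2 + 3*w/2 - 9/2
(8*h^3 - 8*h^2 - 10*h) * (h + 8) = 8*h^4 + 56*h^3 - 74*h^2 - 80*h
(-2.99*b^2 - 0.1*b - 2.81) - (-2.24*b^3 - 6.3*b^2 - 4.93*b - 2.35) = 2.24*b^3 + 3.31*b^2 + 4.83*b - 0.46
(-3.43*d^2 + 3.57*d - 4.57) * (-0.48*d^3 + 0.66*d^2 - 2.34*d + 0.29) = 1.6464*d^5 - 3.9774*d^4 + 12.576*d^3 - 12.3647*d^2 + 11.7291*d - 1.3253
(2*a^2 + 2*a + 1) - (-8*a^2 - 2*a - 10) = 10*a^2 + 4*a + 11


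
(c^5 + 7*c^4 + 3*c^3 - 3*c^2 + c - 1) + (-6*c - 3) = c^5 + 7*c^4 + 3*c^3 - 3*c^2 - 5*c - 4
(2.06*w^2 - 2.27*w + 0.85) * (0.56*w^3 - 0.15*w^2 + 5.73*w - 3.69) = 1.1536*w^5 - 1.5802*w^4 + 12.6203*w^3 - 20.736*w^2 + 13.2468*w - 3.1365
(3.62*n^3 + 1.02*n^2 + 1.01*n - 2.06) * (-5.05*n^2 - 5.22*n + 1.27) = -18.281*n^5 - 24.0474*n^4 - 5.8275*n^3 + 6.4262*n^2 + 12.0359*n - 2.6162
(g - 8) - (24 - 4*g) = 5*g - 32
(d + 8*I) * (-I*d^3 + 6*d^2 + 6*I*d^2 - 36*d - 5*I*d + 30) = -I*d^4 + 14*d^3 + 6*I*d^3 - 84*d^2 + 43*I*d^2 + 70*d - 288*I*d + 240*I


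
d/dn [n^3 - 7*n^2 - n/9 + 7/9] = 3*n^2 - 14*n - 1/9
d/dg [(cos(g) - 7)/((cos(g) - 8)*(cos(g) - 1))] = (cos(g)^2 - 14*cos(g) + 55)*sin(g)/((cos(g) - 8)^2*(cos(g) - 1)^2)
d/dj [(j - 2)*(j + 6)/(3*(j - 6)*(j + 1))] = (-3*j^2 + 4*j - 28)/(j^4 - 10*j^3 + 13*j^2 + 60*j + 36)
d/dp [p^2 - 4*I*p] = 2*p - 4*I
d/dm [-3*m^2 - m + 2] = -6*m - 1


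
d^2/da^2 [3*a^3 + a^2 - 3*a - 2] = 18*a + 2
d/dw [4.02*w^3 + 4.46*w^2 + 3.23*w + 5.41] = 12.06*w^2 + 8.92*w + 3.23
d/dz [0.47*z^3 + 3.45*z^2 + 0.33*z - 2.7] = 1.41*z^2 + 6.9*z + 0.33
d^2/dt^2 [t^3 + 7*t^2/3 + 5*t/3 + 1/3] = 6*t + 14/3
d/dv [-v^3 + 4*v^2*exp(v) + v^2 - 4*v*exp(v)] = 4*v^2*exp(v) - 3*v^2 + 4*v*exp(v) + 2*v - 4*exp(v)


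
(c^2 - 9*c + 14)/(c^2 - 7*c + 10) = (c - 7)/(c - 5)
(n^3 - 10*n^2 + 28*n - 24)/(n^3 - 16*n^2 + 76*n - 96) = (n - 2)/(n - 8)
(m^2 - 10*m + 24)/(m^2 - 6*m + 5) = (m^2 - 10*m + 24)/(m^2 - 6*m + 5)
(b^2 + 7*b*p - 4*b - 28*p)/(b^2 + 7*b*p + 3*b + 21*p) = (b - 4)/(b + 3)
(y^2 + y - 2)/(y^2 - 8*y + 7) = (y + 2)/(y - 7)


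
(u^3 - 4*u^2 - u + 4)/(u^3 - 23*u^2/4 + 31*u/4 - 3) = 4*(u + 1)/(4*u - 3)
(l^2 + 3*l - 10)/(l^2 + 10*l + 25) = (l - 2)/(l + 5)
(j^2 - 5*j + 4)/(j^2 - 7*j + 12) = (j - 1)/(j - 3)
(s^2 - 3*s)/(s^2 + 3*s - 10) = s*(s - 3)/(s^2 + 3*s - 10)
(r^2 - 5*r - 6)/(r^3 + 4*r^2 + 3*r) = (r - 6)/(r*(r + 3))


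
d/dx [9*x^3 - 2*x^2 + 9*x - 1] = 27*x^2 - 4*x + 9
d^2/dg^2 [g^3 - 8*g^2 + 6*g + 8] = 6*g - 16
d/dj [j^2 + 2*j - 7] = 2*j + 2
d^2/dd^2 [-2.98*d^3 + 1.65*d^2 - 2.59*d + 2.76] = 3.3 - 17.88*d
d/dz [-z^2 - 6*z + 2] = -2*z - 6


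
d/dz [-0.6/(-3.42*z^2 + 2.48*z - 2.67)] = (1.488 - 4.104*z)/(3.42*z^2 - 2.48*z + 2.67)^2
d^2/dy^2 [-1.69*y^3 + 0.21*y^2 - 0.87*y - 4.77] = 0.42 - 10.14*y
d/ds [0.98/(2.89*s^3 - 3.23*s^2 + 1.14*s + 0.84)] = (-8.4966*s^2 + 6.3308*s - 1.1172)/(2.89*s^3 - 3.23*s^2 + 1.14*s + 0.84)^2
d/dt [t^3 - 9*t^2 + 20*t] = 3*t^2 - 18*t + 20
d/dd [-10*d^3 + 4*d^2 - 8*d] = -30*d^2 + 8*d - 8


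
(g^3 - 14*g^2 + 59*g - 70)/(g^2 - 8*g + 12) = (g^2 - 12*g + 35)/(g - 6)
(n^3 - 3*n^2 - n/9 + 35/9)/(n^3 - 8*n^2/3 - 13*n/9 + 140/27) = 3*(n + 1)/(3*n + 4)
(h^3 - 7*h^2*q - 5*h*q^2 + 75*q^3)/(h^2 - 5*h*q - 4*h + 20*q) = (h^2 - 2*h*q - 15*q^2)/(h - 4)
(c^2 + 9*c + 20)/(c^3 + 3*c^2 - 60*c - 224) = (c + 5)/(c^2 - c - 56)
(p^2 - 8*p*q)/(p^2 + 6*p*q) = (p - 8*q)/(p + 6*q)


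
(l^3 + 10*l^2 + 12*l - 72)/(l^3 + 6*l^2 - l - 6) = (l^2 + 4*l - 12)/(l^2 - 1)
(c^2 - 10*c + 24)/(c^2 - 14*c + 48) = (c - 4)/(c - 8)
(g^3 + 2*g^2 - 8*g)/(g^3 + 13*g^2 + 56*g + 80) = g*(g - 2)/(g^2 + 9*g + 20)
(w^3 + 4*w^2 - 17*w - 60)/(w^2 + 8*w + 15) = w - 4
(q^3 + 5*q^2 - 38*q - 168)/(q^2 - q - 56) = (q^2 - 2*q - 24)/(q - 8)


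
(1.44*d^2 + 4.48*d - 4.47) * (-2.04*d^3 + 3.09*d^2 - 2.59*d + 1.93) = -2.9376*d^5 - 4.6896*d^4 + 19.2324*d^3 - 22.6363*d^2 + 20.2237*d - 8.6271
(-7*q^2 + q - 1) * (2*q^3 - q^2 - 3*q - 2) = -14*q^5 + 9*q^4 + 18*q^3 + 12*q^2 + q + 2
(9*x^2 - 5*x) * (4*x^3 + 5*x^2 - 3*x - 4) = 36*x^5 + 25*x^4 - 52*x^3 - 21*x^2 + 20*x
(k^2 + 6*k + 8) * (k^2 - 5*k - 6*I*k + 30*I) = k^4 + k^3 - 6*I*k^3 - 22*k^2 - 6*I*k^2 - 40*k + 132*I*k + 240*I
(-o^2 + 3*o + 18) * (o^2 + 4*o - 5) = -o^4 - o^3 + 35*o^2 + 57*o - 90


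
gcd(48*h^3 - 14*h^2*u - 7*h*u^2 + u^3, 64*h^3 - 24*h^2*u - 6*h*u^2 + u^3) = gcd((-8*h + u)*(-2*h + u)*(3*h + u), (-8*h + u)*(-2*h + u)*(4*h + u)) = 16*h^2 - 10*h*u + u^2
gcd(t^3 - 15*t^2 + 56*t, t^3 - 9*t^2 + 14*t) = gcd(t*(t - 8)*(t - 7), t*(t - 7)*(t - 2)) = t^2 - 7*t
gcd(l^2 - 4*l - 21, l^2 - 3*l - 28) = l - 7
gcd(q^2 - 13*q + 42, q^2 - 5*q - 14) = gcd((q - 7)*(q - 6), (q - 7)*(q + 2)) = q - 7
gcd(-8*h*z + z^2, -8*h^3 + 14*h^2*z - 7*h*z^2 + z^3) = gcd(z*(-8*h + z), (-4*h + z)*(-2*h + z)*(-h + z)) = 1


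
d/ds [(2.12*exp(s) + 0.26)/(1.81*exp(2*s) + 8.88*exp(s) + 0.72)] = (-(2.12*exp(s) + 0.26)*(3.62*exp(s) + 8.88) + 3.8372*exp(2*s) + 18.8256*exp(s) + 1.5264)*exp(s)/(1.81*exp(2*s) + 8.88*exp(s) + 0.72)^2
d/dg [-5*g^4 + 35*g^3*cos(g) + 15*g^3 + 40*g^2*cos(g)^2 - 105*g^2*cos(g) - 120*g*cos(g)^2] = -35*g^3*sin(g) - 20*g^3 - 40*g^2*sin(2*g) + 105*sqrt(2)*g^2*sin(g + pi/4) + 45*g^2 + 120*g*sin(2*g) - 210*g*cos(g) + 40*g*cos(2*g) + 40*g - 60*cos(2*g) - 60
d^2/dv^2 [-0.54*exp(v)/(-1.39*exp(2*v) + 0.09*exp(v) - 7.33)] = (1.043334*exp(4*v) + 0.067554*exp(3*v) - 33.011388*exp(2*v) + 0.356238*exp(v) + 29.013606)*exp(v)/(2.685619*exp(6*v) - 0.521667*exp(5*v) + 42.520656*exp(4*v) - 5.502627*exp(3*v) + 224.227632*exp(2*v) - 14.506803*exp(v) + 393.832837)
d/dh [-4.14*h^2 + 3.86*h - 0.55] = 3.86 - 8.28*h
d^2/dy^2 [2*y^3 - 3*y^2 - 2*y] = 12*y - 6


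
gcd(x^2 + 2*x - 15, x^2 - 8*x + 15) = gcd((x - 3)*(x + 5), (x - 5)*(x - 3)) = x - 3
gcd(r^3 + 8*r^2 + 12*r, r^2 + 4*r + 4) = r + 2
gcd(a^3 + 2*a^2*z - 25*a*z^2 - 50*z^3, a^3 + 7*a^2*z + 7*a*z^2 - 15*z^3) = a + 5*z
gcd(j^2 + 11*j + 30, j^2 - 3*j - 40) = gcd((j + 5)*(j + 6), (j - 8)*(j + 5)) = j + 5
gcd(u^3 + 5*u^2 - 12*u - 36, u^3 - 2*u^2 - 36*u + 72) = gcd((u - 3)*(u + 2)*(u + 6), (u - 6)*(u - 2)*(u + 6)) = u + 6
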